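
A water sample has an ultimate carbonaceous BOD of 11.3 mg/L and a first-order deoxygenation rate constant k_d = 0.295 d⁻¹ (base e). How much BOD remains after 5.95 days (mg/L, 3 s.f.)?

L ≈ 1.95 mg/L

L_t = L₀ e^(−k_d t) = 11.3 × e^(−0.295×5.95) = 11.3 × 0.1729 = 1.953 mg/L.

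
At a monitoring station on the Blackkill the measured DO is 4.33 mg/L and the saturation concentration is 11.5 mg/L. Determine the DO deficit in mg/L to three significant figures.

D ≈ 7.17 mg/L

D = C_s − C = 11.5 − 4.33 = 7.17 mg/L.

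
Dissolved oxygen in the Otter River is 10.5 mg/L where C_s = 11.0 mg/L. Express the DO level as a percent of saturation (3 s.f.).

% saturation = C/C_s × 100 = 10.5/11.0 × 100 = 95.5 %.

95.5 % saturation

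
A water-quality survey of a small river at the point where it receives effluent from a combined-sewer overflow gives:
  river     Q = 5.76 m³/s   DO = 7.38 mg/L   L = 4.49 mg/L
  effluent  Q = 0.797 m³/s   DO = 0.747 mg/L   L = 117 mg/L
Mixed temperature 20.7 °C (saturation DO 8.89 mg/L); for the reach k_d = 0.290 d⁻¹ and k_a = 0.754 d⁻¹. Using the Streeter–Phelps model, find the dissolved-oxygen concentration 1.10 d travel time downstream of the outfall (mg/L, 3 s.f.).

DO ≈ 4.58 mg/L

Mixed DO = (5.76×7.38 + 0.797×0.747)/(5.76+0.797) = 43.10/6.557 = 6.574 mg/L.
Mixed L₀ = (5.76×4.49 + 0.797×117)/(6.557) = 119.1/6.557 = 18.17 mg/L.
Initial deficit D₀ = C_s − DO₀ = 8.89 − 6.574 = 2.316 mg/L.
D(1.10) = [0.290×18.17/(0.754−0.290)](e^(−0.290×1.10) − e^(−0.754×1.10)) + 2.316 e^(−0.754×1.10)
= 11.35 × (0.7269 − 0.4363) + 2.316 × 0.4363 = 4.310 mg/L.
DO = 8.89 − 4.310 = 4.580 mg/L.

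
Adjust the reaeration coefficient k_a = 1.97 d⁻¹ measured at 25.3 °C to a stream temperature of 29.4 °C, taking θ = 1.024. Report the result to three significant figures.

k_a ≈ 2.17 d⁻¹

k_a(T₂) = k_a(T₁) · θ^(T₂−T₁) = 1.97 × 1.024^(29.4−25.3)
= 1.97 × 1.024^4.10 = 1.97 × 1.102 = 2.171 d⁻¹.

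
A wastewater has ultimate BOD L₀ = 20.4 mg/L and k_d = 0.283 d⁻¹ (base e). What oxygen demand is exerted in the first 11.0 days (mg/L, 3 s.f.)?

y_t = L₀(1 − e^(−k_d t)) = 20.4 × (1 − e^(−0.283×11.0))
= 20.4 × (1 − 0.04447) = 20.4 × 0.9555 = 19.49 mg/L.

y ≈ 19.5 mg/L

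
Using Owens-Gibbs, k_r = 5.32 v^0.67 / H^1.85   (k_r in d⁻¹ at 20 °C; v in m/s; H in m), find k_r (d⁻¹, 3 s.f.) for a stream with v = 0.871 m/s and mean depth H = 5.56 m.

k_r = 5.32 × 0.871^0.67 / 5.56^1.85 = 5.32 × 0.9116 / 23.90 = 0.2029 d⁻¹.

k_r ≈ 0.203 d⁻¹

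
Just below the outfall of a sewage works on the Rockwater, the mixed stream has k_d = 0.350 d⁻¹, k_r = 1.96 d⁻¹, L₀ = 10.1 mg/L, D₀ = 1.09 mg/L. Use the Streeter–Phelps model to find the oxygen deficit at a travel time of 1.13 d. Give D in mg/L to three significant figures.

k_d L₀/(k_r−k_d) = 0.350×10.1/(1.96−0.350) = 3.535/1.610 = 2.196 mg/L.
e^(−k_d t) = e^(−0.350×1.130) = 0.6733; e^(−k_r t) = e^(−1.96×1.130) = 0.1092.
D = 2.196 × (0.6733 − 0.1092) + 1.09 × 0.1092 = 1.239 + 0.1190 = 1.358 mg/L.

D ≈ 1.36 mg/L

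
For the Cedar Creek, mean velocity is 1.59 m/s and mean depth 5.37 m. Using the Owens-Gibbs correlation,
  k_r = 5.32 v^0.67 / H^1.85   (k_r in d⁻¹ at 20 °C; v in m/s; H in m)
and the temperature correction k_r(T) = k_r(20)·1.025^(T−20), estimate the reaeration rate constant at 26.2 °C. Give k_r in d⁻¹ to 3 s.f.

k_r ≈ 0.377 d⁻¹

k_r(20) = 5.32 × 1.59^0.67 / 5.37^1.85 = 5.32 × 1.364 / 22.41 = 0.3239 d⁻¹.
k_r(26.2) = 0.3239 × 1.025^(26.2−20) = 0.3239 × 1.165 = 0.3775 d⁻¹.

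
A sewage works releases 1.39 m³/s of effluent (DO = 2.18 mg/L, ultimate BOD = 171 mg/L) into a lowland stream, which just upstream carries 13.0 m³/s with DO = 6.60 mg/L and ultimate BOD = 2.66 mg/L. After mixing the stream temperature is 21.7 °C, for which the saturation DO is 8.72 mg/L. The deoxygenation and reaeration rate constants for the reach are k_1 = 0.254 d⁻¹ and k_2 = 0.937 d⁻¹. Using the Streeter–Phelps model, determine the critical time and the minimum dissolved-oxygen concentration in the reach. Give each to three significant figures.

t_c ≈ 1.25 d; minimum DO ≈ 4.99 mg/L

Mixed DO = (13.0×6.60 + 1.39×2.18)/(13.0+1.39) = 88.83/14.39 = 6.173 mg/L.
Mixed L₀ = (13.0×2.66 + 1.39×171)/(14.39) = 272.3/14.39 = 18.92 mg/L.
Initial deficit D₀ = C_s − DO₀ = 8.72 − 6.173 = 2.547 mg/L.
t_c = (1/0.6830) ln[(0.937/0.254)(1 − 2.547×0.6830/(0.254×18.92))] = 1.464 × ln(2.354) = 1.253 d.
D_c = (0.254/0.937) × 18.92 × e^(−0.254×1.253) = 0.2711 × 18.92 × 0.7274 = 3.731 mg/L.
Minimum DO = 8.72 − 3.731 = 4.989 mg/L.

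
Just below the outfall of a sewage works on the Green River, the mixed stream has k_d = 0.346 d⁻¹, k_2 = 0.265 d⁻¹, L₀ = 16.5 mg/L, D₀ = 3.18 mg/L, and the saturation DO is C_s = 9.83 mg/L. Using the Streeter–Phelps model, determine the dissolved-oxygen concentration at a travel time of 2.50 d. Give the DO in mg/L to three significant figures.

DO ≈ 1.53 mg/L

k_d L₀/(k_2−k_d) = 0.346×16.5/(0.265−0.346) = 5.709/-0.08100 = -70.48 mg/L.
e^(−k_d t) = e^(−0.346×2.500) = 0.4211; e^(−k_2 t) = e^(−0.265×2.500) = 0.5156.
D = -70.48 × (0.4211 − 0.5156) + 3.18 × 0.5156 = 6.661 + 1.639 = 8.301 mg/L.
DO = C_s − D = 9.83 − 8.301 = 1.529 mg/L.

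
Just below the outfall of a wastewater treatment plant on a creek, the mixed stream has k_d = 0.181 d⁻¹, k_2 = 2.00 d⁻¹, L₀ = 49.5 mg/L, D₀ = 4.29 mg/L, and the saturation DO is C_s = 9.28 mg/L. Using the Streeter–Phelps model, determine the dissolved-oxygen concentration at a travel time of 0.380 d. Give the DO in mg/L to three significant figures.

k_d L₀/(k_2−k_d) = 0.181×49.5/(2.00−0.181) = 8.960/1.819 = 4.926 mg/L.
e^(−k_d t) = e^(−0.181×0.3800) = 0.9335; e^(−k_2 t) = e^(−2.00×0.3800) = 0.4677.
D = 4.926 × (0.9335 − 0.4677) + 4.29 × 0.4677 = 2.295 + 2.006 = 4.301 mg/L.
DO = C_s − D = 9.28 − 4.301 = 4.979 mg/L.

DO ≈ 4.98 mg/L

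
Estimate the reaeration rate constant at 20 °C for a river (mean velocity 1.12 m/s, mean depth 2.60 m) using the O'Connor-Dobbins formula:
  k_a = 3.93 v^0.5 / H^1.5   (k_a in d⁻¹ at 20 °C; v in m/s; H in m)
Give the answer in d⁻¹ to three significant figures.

k_a ≈ 0.992 d⁻¹

k_a = 3.93 × 1.12^0.5 / 2.60^1.5 = 3.93 × 1.058 / 4.192 = 0.9921 d⁻¹.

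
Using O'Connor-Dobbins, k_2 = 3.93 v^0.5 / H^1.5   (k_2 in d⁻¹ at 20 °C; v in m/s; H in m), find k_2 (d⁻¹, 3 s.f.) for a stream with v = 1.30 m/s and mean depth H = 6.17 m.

k_2 ≈ 0.292 d⁻¹

k_2 = 3.93 × 1.30^0.5 / 6.17^1.5 = 3.93 × 1.140 / 15.33 = 0.2924 d⁻¹.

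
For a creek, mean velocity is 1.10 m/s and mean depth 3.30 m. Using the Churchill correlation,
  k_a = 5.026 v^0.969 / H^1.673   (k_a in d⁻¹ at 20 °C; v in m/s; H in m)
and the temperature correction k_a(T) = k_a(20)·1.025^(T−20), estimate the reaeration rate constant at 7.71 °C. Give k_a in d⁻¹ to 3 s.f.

k_a ≈ 0.552 d⁻¹

k_a(20) = 5.026 × 1.10^0.969 / 3.30^1.673 = 5.026 × 1.097 / 7.370 = 0.7479 d⁻¹.
k_a(7.71) = 0.7479 × 1.025^(7.71−20) = 0.7479 × 0.7383 = 0.5522 d⁻¹.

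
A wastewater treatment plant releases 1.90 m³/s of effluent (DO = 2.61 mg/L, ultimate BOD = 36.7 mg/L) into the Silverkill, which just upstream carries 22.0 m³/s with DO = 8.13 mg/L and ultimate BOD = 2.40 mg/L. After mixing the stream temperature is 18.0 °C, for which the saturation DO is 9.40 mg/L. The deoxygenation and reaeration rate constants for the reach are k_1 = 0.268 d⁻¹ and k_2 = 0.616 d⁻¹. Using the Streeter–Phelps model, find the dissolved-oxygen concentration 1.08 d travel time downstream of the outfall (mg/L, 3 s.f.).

Mixed DO = (22.0×8.13 + 1.90×2.61)/(22.0+1.90) = 183.8/23.90 = 7.691 mg/L.
Mixed L₀ = (22.0×2.40 + 1.90×36.7)/(23.90) = 122.5/23.90 = 5.127 mg/L.
Initial deficit D₀ = C_s − DO₀ = 9.40 − 7.691 = 1.709 mg/L.
D(1.08) = [0.268×5.127/(0.616−0.268)](e^(−0.268×1.08) − e^(−0.616×1.08)) + 1.709 e^(−0.616×1.08)
= 3.948 × (0.7487 − 0.5141) + 1.709 × 0.5141 = 1.805 mg/L.
DO = 9.40 − 1.805 = 7.595 mg/L.

DO ≈ 7.60 mg/L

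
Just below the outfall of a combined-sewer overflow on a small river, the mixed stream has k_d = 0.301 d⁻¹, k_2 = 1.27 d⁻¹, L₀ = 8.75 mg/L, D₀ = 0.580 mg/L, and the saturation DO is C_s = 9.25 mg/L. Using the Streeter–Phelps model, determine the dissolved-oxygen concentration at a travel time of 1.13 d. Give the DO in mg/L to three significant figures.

DO ≈ 7.82 mg/L

k_d L₀/(k_2−k_d) = 0.301×8.75/(1.27−0.301) = 2.634/0.9690 = 2.718 mg/L.
e^(−k_d t) = e^(−0.301×1.130) = 0.7117; e^(−k_2 t) = e^(−1.27×1.130) = 0.2381.
D = 2.718 × (0.7117 − 0.2381) + 0.580 × 0.2381 = 1.287 + 0.1381 = 1.425 mg/L.
DO = C_s − D = 9.25 − 1.425 = 7.825 mg/L.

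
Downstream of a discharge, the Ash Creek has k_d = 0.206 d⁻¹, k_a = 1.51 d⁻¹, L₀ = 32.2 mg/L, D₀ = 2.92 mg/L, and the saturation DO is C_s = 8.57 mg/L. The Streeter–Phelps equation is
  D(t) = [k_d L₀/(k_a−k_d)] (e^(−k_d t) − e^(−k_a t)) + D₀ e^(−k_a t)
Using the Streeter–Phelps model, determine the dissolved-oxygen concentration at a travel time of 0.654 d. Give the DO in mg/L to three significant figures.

DO ≈ 4.93 mg/L

k_d L₀/(k_a−k_d) = 0.206×32.2/(1.51−0.206) = 6.633/1.304 = 5.087 mg/L.
e^(−k_d t) = e^(−0.206×0.6540) = 0.8740; e^(−k_a t) = e^(−1.51×0.6540) = 0.3725.
D = 5.087 × (0.8740 − 0.3725) + 2.92 × 0.3725 = 2.551 + 1.088 = 3.639 mg/L.
DO = C_s − D = 8.57 − 3.639 = 4.931 mg/L.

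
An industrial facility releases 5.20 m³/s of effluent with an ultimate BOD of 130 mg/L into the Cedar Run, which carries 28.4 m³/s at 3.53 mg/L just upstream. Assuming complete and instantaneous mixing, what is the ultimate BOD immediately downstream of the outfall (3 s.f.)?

Flow-weighted mixing: C = (Q_r C_r + Q_w C_w)/(Q_r + Q_w)
= (28.4×3.53 + 5.20×130)/(28.4 + 5.20) = 776.3/33.60 = 23.10 mg/L.

23.1 mg/L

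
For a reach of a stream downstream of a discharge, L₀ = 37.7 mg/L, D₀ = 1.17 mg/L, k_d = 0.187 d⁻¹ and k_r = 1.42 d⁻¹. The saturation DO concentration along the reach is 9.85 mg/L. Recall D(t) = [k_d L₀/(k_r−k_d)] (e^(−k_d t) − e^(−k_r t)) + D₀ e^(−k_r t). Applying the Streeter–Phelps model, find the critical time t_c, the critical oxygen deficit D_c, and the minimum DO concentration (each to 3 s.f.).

t_c ≈ 1.46 d; D_c ≈ 3.78 mg/L; min DO ≈ 6.07 mg/L

t_c = [1/(k_r−k_d)] ln[(k_r/k_d)(1 − D₀(k_r−k_d)/(k_d L₀))]
= [1/(1.42−0.187)] ln[(1.42/0.187)(1 − 1.17×1.233/(0.187×37.7))]
= (1/1.233) ln[7.594 × 0.7954] = 0.8110 × ln(6.040) = 0.8110 × 1.798 = 1.459 d.
D_c = (k_d/k_r) L₀ e^(−k_d t_c) = (0.187/1.42) × 37.7 × e^(−0.187×1.459) = 0.1317 × 37.7 × 0.7613 = 3.780 mg/L.
Minimum DO = C_s − D_c = 9.85 − 3.780 = 6.070 mg/L.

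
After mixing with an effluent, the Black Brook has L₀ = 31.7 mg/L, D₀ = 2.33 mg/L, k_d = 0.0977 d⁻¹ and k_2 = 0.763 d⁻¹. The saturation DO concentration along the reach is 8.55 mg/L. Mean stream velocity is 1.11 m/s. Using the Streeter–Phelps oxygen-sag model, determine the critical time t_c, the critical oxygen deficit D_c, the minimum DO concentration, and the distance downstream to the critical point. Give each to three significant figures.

t_c ≈ 2.05 d; D_c ≈ 3.32 mg/L; min DO ≈ 5.23 mg/L; x_c ≈ 196 km

With k_2/k_d = 7.810 and 1 − D₀(k_2−k_d)/(k_d L₀) = 0.4995,
t_c = ln(7.810 × 0.4995) / (0.763 − 0.0977) = ln(3.901) / 0.6653 = 1.361/0.6653 = 2.046 d.
L(t_c) = L₀ e^(−k_d t_c) = 31.7 × 0.8188 = 25.96 mg/L, and at the critical point k_2 D_c = k_d L, so D_c = (0.0977/0.763) × 25.96 = 3.324 mg/L.
Minimum DO = C_s − D_c = 8.55 − 3.324 = 5.226 mg/L.
x_c = v t_c = 1.11 m/s × 2.046 d × 86400 s/d = 196200 m ≈ 196 km.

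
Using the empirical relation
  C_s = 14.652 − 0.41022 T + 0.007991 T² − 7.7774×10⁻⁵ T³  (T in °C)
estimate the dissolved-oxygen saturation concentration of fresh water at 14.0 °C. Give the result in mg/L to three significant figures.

C_s ≈ 10.3 mg/L

C_s = 14.652 − 0.41022×14.0 + 0.007991×14.0² − 7.7774×10⁻⁵×14.0³ = 10.26 mg/L.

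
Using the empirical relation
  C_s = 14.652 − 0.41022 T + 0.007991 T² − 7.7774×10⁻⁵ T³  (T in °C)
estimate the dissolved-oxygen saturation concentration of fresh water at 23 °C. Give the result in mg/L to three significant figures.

C_s = 14.652 − 0.41022×23 + 0.007991×23² − 7.7774×10⁻⁵×23³ = 8.498 mg/L.

C_s ≈ 8.50 mg/L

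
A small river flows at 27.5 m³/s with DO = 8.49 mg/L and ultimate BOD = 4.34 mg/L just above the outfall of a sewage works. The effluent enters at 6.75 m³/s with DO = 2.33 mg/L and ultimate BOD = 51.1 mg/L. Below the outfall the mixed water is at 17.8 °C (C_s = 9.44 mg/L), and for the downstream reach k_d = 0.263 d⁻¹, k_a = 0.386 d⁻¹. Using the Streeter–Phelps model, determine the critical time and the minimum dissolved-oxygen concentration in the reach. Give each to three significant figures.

Mixed DO = (27.5×8.49 + 6.75×2.33)/(27.5+6.75) = 249.2/34.25 = 7.276 mg/L.
Mixed L₀ = (27.5×4.34 + 6.75×51.1)/(34.25) = 464.3/34.25 = 13.56 mg/L.
Initial deficit D₀ = C_s − DO₀ = 9.44 − 7.276 = 2.164 mg/L.
t_c = (1/0.1230) ln[(0.386/0.263)(1 − 2.164×0.1230/(0.263×13.56))] = 8.130 × ln(1.358) = 2.489 d.
D_c = (0.263/0.386) × 13.56 × e^(−0.263×2.489) = 0.6813 × 13.56 × 0.5197 = 4.800 mg/L.
Minimum DO = 9.44 − 4.800 = 4.640 mg/L.

t_c ≈ 2.49 d; minimum DO ≈ 4.64 mg/L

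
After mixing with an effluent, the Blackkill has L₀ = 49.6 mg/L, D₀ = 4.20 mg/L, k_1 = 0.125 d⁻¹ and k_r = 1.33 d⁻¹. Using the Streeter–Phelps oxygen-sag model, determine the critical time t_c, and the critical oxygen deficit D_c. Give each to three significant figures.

t_c = [1/(k_r−k_1)] ln[(k_r/k_1)(1 − D₀(k_r−k_1)/(k_1 L₀))]
= [1/(1.33−0.125)] ln[(1.33/0.125)(1 − 4.20×1.205/(0.125×49.6))]
= (1/1.205) ln[10.64 × 0.1837] = 0.8299 × ln(1.955) = 0.8299 × 0.6702 = 0.5562 d.
D_c = (k_1/k_r) L₀ e^(−k_1 t_c) = (0.125/1.33) × 49.6 × e^(−0.125×0.5562) = 0.09398 × 49.6 × 0.9328 = 4.349 mg/L.

t_c ≈ 0.556 d; D_c ≈ 4.35 mg/L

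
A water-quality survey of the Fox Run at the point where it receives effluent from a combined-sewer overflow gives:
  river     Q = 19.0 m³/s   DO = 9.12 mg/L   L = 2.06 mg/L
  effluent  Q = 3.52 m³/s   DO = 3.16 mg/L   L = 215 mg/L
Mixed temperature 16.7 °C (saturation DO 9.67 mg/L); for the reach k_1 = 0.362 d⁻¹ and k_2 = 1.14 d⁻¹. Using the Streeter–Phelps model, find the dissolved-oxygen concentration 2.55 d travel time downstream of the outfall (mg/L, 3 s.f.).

DO ≈ 3.95 mg/L

Mixed DO = (19.0×9.12 + 3.52×3.16)/(19.0+3.52) = 184.4/22.52 = 8.188 mg/L.
Mixed L₀ = (19.0×2.06 + 3.52×215)/(22.52) = 795.9/22.52 = 35.34 mg/L.
Initial deficit D₀ = C_s − DO₀ = 9.67 − 8.188 = 1.482 mg/L.
D(2.55) = [0.362×35.34/(1.14−0.362)](e^(−0.362×2.55) − e^(−1.14×2.55)) + 1.482 e^(−1.14×2.55)
= 16.45 × (0.3973 − 0.05464) + 1.482 × 0.05464 = 5.716 mg/L.
DO = 9.67 − 5.716 = 3.954 mg/L.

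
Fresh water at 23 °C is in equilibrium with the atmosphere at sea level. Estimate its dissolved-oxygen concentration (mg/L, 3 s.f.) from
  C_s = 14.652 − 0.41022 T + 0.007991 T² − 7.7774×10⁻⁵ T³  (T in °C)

C_s ≈ 8.50 mg/L

C_s = 14.652 − 0.41022×23 + 0.007991×23² − 7.7774×10⁻⁵×23³ = 8.498 mg/L.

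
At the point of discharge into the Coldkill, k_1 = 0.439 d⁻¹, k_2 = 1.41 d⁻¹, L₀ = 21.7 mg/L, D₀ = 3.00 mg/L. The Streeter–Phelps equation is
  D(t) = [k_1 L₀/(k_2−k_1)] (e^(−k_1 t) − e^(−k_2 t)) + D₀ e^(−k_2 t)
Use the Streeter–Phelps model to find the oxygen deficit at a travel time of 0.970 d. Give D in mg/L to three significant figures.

k_1 L₀/(k_2−k_1) = 0.439×21.7/(1.41−0.439) = 9.526/0.9710 = 9.811 mg/L.
e^(−k_1 t) = e^(−0.439×0.9700) = 0.6532; e^(−k_2 t) = e^(−1.41×0.9700) = 0.2547.
D = 9.811 × (0.6532 − 0.2547) + 3.00 × 0.2547 = 3.910 + 0.7641 = 4.674 mg/L.

D ≈ 4.67 mg/L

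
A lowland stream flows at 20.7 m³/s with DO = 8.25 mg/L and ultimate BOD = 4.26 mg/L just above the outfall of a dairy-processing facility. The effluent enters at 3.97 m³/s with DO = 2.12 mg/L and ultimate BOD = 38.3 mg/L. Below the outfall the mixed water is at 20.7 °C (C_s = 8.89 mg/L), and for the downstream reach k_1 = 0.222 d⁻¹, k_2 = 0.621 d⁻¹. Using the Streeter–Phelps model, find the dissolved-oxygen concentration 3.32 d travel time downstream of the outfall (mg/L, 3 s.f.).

DO ≈ 6.78 mg/L

Mixed DO = (20.7×8.25 + 3.97×2.12)/(20.7+3.97) = 179.2/24.67 = 7.264 mg/L.
Mixed L₀ = (20.7×4.26 + 3.97×38.3)/(24.67) = 240.2/24.67 = 9.738 mg/L.
Initial deficit D₀ = C_s − DO₀ = 8.89 − 7.264 = 1.626 mg/L.
D(3.32) = [0.222×9.738/(0.621−0.222)](e^(−0.222×3.32) − e^(−0.621×3.32)) + 1.626 e^(−0.621×3.32)
= 5.418 × (0.4785 − 0.1272) + 1.626 × 0.1272 = 2.110 mg/L.
DO = 8.89 − 2.110 = 6.780 mg/L.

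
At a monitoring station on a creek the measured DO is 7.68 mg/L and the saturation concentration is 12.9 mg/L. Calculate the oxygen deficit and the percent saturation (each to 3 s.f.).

D ≈ 5.22 mg/L; 59.5 % saturation

D = C_s − C = 12.9 − 7.68 = 5.22 mg/L.
% saturation = 7.68/12.9 × 100 = 59.5 %.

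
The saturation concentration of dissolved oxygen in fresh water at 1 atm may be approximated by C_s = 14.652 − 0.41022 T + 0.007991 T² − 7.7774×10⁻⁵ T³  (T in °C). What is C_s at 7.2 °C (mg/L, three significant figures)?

C_s = 14.652 − 0.41022×7.2 + 0.007991×7.2² − 7.7774×10⁻⁵×7.2³ = 12.08 mg/L.

C_s ≈ 12.1 mg/L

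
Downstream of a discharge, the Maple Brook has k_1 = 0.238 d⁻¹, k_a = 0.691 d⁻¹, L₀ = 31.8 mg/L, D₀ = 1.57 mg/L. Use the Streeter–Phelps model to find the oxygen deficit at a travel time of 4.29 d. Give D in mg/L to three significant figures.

k_1 L₀/(k_a−k_1) = 0.238×31.8/(0.691−0.238) = 7.568/0.4530 = 16.71 mg/L.
e^(−k_1 t) = e^(−0.238×4.290) = 0.3602; e^(−k_a t) = e^(−0.691×4.290) = 0.05159.
D = 16.71 × (0.3602 − 0.05159) + 1.57 × 0.05159 = 5.156 + 0.08100 = 5.237 mg/L.

D ≈ 5.24 mg/L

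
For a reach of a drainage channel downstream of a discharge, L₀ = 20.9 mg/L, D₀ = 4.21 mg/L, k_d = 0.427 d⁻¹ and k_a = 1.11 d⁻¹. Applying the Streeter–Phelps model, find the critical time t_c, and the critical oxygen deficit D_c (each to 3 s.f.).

t_c ≈ 0.829 d; D_c ≈ 5.64 mg/L

t_c = [1/(k_a−k_d)] ln[(k_a/k_d)(1 − D₀(k_a−k_d)/(k_d L₀))]
= [1/(1.11−0.427)] ln[(1.11/0.427)(1 − 4.21×0.6830/(0.427×20.9))]
= (1/0.6830) ln[2.600 × 0.6778] = 1.464 × ln(1.762) = 1.464 × 0.5664 = 0.8293 d.
D_c = (k_d/k_a) L₀ e^(−k_d t_c) = (0.427/1.11) × 20.9 × e^(−0.427×0.8293) = 0.3847 × 20.9 × 0.7018 = 5.642 mg/L.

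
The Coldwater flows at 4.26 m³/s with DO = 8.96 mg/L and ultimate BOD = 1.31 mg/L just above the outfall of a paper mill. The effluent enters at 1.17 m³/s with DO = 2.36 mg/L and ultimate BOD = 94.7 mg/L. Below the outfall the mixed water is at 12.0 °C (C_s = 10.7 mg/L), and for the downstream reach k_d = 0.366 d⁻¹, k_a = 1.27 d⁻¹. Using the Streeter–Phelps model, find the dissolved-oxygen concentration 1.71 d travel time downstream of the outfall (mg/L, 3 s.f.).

Mixed DO = (4.26×8.96 + 1.17×2.36)/(4.26+1.17) = 40.93/5.430 = 7.538 mg/L.
Mixed L₀ = (4.26×1.31 + 1.17×94.7)/(5.430) = 116.4/5.430 = 21.43 mg/L.
Initial deficit D₀ = C_s − DO₀ = 10.7 − 7.538 = 3.162 mg/L.
D(1.71) = [0.366×21.43/(1.27−0.366)](e^(−0.366×1.71) − e^(−1.27×1.71)) + 3.162 e^(−1.27×1.71)
= 8.677 × (0.5348 − 0.1140) + 3.162 × 0.1140 = 4.012 mg/L.
DO = 10.7 − 4.012 = 6.688 mg/L.

DO ≈ 6.69 mg/L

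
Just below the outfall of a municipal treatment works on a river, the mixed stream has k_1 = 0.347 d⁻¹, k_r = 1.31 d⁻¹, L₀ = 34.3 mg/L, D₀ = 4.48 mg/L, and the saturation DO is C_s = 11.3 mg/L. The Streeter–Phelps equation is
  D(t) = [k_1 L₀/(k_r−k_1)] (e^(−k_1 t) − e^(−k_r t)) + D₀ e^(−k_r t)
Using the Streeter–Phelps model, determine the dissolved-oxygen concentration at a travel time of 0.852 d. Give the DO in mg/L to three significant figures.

k_1 L₀/(k_r−k_1) = 0.347×34.3/(1.31−0.347) = 11.90/0.9630 = 12.36 mg/L.
e^(−k_1 t) = e^(−0.347×0.8520) = 0.7441; e^(−k_r t) = e^(−1.31×0.8520) = 0.3275.
D = 12.36 × (0.7441 − 0.3275) + 4.48 × 0.3275 = 5.148 + 1.467 = 6.615 mg/L.
DO = C_s − D = 11.3 − 6.615 = 4.685 mg/L.

DO ≈ 4.68 mg/L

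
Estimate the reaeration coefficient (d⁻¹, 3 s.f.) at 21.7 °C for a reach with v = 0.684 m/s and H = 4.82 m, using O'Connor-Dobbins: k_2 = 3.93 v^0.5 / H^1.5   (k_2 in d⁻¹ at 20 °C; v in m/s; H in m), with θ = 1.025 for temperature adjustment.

k_2(20) = 3.93 × 0.684^0.5 / 4.82^1.5 = 3.93 × 0.8270 / 10.58 = 0.3071 d⁻¹.
k_2(21.7) = 0.3071 × 1.025^(21.7−20) = 0.3071 × 1.043 = 0.3203 d⁻¹.

k_2 ≈ 0.320 d⁻¹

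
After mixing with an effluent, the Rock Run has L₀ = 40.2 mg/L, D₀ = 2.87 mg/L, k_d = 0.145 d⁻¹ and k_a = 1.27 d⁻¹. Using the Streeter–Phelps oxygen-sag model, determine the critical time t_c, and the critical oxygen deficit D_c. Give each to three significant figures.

With k_a/k_d = 8.759 and 1 − D₀(k_a−k_d)/(k_d L₀) = 0.4461,
t_c = ln(8.759 × 0.4461) / (1.27 − 0.145) = ln(3.907) / 1.125 = 1.363/1.125 = 1.211 d.
D_c = (k_d/k_a) L₀ e^(−k_d t_c) = (0.145/1.27) × 40.2 × e^(−0.145×1.211) = 0.1142 × 40.2 × 0.8389 = 3.850 mg/L.

t_c ≈ 1.21 d; D_c ≈ 3.85 mg/L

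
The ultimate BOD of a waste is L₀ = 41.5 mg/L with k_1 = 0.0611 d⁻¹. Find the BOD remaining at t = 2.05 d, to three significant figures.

L_t = L₀ e^(−k_1 t) = 41.5 × e^(−0.0611×2.05) = 41.5 × 0.8823 = 36.61 mg/L.

L ≈ 36.6 mg/L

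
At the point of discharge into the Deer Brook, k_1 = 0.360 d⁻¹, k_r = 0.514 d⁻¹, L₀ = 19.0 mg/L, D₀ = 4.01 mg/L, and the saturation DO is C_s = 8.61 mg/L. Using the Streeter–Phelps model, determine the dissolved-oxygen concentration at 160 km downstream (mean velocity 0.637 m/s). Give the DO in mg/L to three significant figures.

Travel time t = x/v = 160 km / (0.637 m/s) = 160000 m / 0.637 m/s = 251200 s = 2.907 d.
k_1 L₀/(k_r−k_1) = 0.360×19.0/(0.514−0.360) = 6.840/0.1540 = 44.42 mg/L.
e^(−k_1 t) = e^(−0.360×2.907) = 0.3511; e^(−k_r t) = e^(−0.514×2.907) = 0.2244.
D = 44.42 × (0.3511 − 0.2244) + 4.01 × 0.2244 = 5.629 + 0.8999 = 6.529 mg/L.
DO = C_s − D = 8.61 − 6.529 = 2.081 mg/L.

DO ≈ 2.08 mg/L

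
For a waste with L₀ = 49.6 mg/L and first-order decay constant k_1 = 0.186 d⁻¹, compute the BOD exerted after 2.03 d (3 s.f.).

y ≈ 15.6 mg/L

y_t = L₀(1 − e^(−k_1 t)) = 49.6 × (1 − e^(−0.186×2.03))
= 49.6 × (1 − 0.6855) = 49.6 × 0.3145 = 15.60 mg/L.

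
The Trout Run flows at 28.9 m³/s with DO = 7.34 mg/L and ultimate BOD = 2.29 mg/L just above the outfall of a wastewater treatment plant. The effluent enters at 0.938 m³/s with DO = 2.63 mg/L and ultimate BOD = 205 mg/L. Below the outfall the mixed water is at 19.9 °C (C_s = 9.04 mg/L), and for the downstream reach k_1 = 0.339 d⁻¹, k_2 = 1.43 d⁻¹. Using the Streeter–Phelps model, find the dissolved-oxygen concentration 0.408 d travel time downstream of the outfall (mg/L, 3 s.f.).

DO ≈ 7.17 mg/L

Mixed DO = (28.9×7.34 + 0.938×2.63)/(28.9+0.938) = 214.6/29.84 = 7.192 mg/L.
Mixed L₀ = (28.9×2.29 + 0.938×205)/(29.84) = 258.5/29.84 = 8.662 mg/L.
Initial deficit D₀ = C_s − DO₀ = 9.04 − 7.192 = 1.848 mg/L.
D(0.408) = [0.339×8.662/(1.43−0.339)](e^(−0.339×0.408) − e^(−1.43×0.408)) + 1.848 e^(−1.43×0.408)
= 2.692 × (0.8708 − 0.5580) + 1.848 × 0.5580 = 1.873 mg/L.
DO = 9.04 − 1.873 = 7.167 mg/L.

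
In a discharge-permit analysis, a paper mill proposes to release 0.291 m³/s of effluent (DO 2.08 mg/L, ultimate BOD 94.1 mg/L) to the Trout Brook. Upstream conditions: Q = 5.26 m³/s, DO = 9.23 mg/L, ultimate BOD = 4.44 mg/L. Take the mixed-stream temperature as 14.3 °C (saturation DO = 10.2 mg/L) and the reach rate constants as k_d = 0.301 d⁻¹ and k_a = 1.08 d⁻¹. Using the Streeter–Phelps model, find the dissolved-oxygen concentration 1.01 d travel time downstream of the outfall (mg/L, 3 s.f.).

Mixed DO = (5.26×9.23 + 0.291×2.08)/(5.26+0.291) = 49.16/5.551 = 8.855 mg/L.
Mixed L₀ = (5.26×4.44 + 0.291×94.1)/(5.551) = 50.74/5.551 = 9.140 mg/L.
Initial deficit D₀ = C_s − DO₀ = 10.2 − 8.855 = 1.345 mg/L.
D(1.01) = [0.301×9.140/(1.08−0.301)](e^(−0.301×1.01) − e^(−1.08×1.01)) + 1.345 e^(−1.08×1.01)
= 3.532 × (0.7379 − 0.3359) + 1.345 × 0.3359 = 1.871 mg/L.
DO = 10.2 − 1.871 = 8.329 mg/L.

DO ≈ 8.33 mg/L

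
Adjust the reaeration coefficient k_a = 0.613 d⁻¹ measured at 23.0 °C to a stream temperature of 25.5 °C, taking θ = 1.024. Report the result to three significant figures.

k_a ≈ 0.650 d⁻¹

k_a(T₂) = k_a(T₁) · θ^(T₂−T₁) = 0.613 × 1.024^(25.5−23.0)
= 0.613 × 1.024^2.50 = 0.613 × 1.061 = 0.6504 d⁻¹.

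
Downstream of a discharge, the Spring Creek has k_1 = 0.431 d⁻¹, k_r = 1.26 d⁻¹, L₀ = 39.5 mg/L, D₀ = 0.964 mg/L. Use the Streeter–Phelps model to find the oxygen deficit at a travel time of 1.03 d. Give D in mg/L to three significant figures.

D ≈ 7.83 mg/L

k_1 L₀/(k_r−k_1) = 0.431×39.5/(1.26−0.431) = 17.02/0.8290 = 20.54 mg/L.
e^(−k_1 t) = e^(−0.431×1.030) = 0.6415; e^(−k_r t) = e^(−1.26×1.030) = 0.2731.
D = 20.54 × (0.6415 − 0.2731) + 0.964 × 0.2731 = 7.565 + 0.2633 = 7.828 mg/L.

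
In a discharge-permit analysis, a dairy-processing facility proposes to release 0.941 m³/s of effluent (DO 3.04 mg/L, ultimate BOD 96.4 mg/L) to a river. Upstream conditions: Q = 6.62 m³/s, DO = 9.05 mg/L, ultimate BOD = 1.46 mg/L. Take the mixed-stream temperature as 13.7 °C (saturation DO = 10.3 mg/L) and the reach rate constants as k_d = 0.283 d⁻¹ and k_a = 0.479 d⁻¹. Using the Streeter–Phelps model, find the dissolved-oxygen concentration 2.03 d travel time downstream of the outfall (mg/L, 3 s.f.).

Mixed DO = (6.62×9.05 + 0.941×3.04)/(6.62+0.941) = 62.77/7.561 = 8.302 mg/L.
Mixed L₀ = (6.62×1.46 + 0.941×96.4)/(7.561) = 100.4/7.561 = 13.28 mg/L.
Initial deficit D₀ = C_s − DO₀ = 10.3 − 8.302 = 1.998 mg/L.
D(2.03) = [0.283×13.28/(0.479−0.283)](e^(−0.283×2.03) − e^(−0.479×2.03)) + 1.998 e^(−0.479×2.03)
= 19.17 × (0.5630 − 0.3782) + 1.998 × 0.3782 = 4.298 mg/L.
DO = 10.3 − 4.298 = 6.002 mg/L.

DO ≈ 6.00 mg/L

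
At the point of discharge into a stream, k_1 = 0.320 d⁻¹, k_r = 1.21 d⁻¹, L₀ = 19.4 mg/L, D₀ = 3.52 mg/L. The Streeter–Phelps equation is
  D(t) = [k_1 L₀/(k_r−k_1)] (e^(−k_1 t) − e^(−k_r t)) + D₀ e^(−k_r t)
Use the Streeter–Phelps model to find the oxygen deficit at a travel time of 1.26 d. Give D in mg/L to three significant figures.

D ≈ 3.91 mg/L

k_1 L₀/(k_r−k_1) = 0.320×19.4/(1.21−0.320) = 6.208/0.8900 = 6.975 mg/L.
e^(−k_1 t) = e^(−0.320×1.260) = 0.6682; e^(−k_r t) = e^(−1.21×1.260) = 0.2177.
D = 6.975 × (0.6682 − 0.2177) + 3.52 × 0.2177 = 3.142 + 0.7663 = 3.908 mg/L.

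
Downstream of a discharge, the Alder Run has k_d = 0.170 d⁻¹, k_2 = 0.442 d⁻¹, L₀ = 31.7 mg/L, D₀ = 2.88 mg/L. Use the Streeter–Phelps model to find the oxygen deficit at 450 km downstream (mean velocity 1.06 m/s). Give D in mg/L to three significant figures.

D ≈ 6.66 mg/L

Travel time t = x/v = 450 km / (1.06 m/s) = 450000 m / 1.06 m/s = 424500 s = 4.914 d.
k_d L₀/(k_2−k_d) = 0.170×31.7/(0.442−0.170) = 5.389/0.2720 = 19.81 mg/L.
e^(−k_d t) = e^(−0.170×4.914) = 0.4337; e^(−k_2 t) = e^(−0.442×4.914) = 0.1140.
D = 19.81 × (0.4337 − 0.1140) + 2.88 × 0.1140 = 6.335 + 0.3282 = 6.664 mg/L.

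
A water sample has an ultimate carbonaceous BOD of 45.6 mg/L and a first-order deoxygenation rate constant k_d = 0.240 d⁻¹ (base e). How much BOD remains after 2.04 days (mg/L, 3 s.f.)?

L ≈ 27.9 mg/L

L_t = L₀ e^(−k_d t) = 45.6 × e^(−0.240×2.04) = 45.6 × 0.6129 = 27.95 mg/L.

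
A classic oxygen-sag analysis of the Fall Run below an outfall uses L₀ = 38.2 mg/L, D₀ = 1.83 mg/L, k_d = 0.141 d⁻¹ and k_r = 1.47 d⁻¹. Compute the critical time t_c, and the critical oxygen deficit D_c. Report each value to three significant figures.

t_c ≈ 1.31 d; D_c ≈ 3.05 mg/L

With k_r/k_d = 10.43 and 1 − D₀(k_r−k_d)/(k_d L₀) = 0.5485,
t_c = ln(10.43 × 0.5485) / (1.47 − 0.141) = ln(5.718) / 1.329 = 1.744/1.329 = 1.312 d.
L(t_c) = L₀ e^(−k_d t_c) = 38.2 × 0.8311 = 31.75 mg/L, and at the critical point k_r D_c = k_d L, so D_c = (0.141/1.47) × 31.75 = 3.045 mg/L.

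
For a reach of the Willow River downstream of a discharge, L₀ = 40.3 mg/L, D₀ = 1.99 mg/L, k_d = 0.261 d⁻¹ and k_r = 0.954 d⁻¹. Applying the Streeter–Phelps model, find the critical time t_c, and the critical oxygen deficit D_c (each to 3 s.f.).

t_c = [1/(k_r−k_d)] ln[(k_r/k_d)(1 − D₀(k_r−k_d)/(k_d L₀))]
= [1/(0.954−0.261)] ln[(0.954/0.261)(1 − 1.99×0.6930/(0.261×40.3))]
= (1/0.6930) ln[3.655 × 0.8689] = 1.443 × ln(3.176) = 1.443 × 1.156 = 1.668 d.
L(t_c) = L₀ e^(−k_d t_c) = 40.3 × 0.6471 = 26.08 mg/L, and at the critical point k_r D_c = k_d L, so D_c = (0.261/0.954) × 26.08 = 7.135 mg/L.

t_c ≈ 1.67 d; D_c ≈ 7.13 mg/L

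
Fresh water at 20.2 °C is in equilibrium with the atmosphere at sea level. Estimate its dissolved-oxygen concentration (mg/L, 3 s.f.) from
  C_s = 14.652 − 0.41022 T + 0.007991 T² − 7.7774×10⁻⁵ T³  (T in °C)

C_s = 14.652 − 0.41022×20.2 + 0.007991×20.2² − 7.7774×10⁻⁵×20.2³ = 8.985 mg/L.

C_s ≈ 8.99 mg/L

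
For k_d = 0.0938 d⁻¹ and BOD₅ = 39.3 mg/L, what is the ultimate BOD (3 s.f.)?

BOD₅ = L₀(1 − e^(−5k_d)) ⇒ L₀ = BOD₅ / (1 − e^(−5×0.0938))
= 39.3 / (1 − 0.6256) = 39.3 / 0.3744 = 105.0 mg/L.

L₀ ≈ 105 mg/L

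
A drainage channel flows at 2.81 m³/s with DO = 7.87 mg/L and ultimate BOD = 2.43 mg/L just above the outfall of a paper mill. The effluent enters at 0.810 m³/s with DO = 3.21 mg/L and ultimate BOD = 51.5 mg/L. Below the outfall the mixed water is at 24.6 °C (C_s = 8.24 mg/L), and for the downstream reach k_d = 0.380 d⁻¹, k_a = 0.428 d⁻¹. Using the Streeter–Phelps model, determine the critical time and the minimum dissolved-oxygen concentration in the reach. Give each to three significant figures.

Mixed DO = (2.81×7.87 + 0.810×3.21)/(2.81+0.810) = 24.71/3.620 = 6.827 mg/L.
Mixed L₀ = (2.81×2.43 + 0.810×51.5)/(3.620) = 48.54/3.620 = 13.41 mg/L.
Initial deficit D₀ = C_s − DO₀ = 8.24 − 6.827 = 1.413 mg/L.
t_c = (1/0.04800) ln[(0.428/0.380)(1 − 1.413×0.04800/(0.380×13.41))] = 20.83 × ln(1.111) = 2.199 d.
D_c = (0.380/0.428) × 13.41 × e^(−0.380×2.199) = 0.8879 × 13.41 × 0.4336 = 5.162 mg/L.
Minimum DO = 8.24 − 5.162 = 3.078 mg/L.

t_c ≈ 2.20 d; minimum DO ≈ 3.08 mg/L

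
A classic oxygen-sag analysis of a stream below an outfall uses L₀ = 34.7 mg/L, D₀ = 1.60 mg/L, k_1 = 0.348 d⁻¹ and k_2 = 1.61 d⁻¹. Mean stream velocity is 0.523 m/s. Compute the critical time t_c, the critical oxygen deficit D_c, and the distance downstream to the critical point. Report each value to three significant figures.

t_c ≈ 1.07 d; D_c ≈ 5.17 mg/L; x_c ≈ 48.3 km

t_c = [1/(k_2−k_1)] ln[(k_2/k_1)(1 − D₀(k_2−k_1)/(k_1 L₀))]
= [1/(1.61−0.348)] ln[(1.61/0.348)(1 − 1.60×1.262/(0.348×34.7))]
= (1/1.262) ln[4.626 × 0.8328] = 0.7924 × ln(3.853) = 0.7924 × 1.349 = 1.069 d.
L(t_c) = L₀ e^(−k_1 t_c) = 34.7 × 0.6894 = 23.92 mg/L, and at the critical point k_2 D_c = k_1 L, so D_c = (0.348/1.61) × 23.92 = 5.171 mg/L.
x_c = v t_c = 0.523 m/s × 1.069 d × 86400 s/d = 48300 m ≈ 48.3 km.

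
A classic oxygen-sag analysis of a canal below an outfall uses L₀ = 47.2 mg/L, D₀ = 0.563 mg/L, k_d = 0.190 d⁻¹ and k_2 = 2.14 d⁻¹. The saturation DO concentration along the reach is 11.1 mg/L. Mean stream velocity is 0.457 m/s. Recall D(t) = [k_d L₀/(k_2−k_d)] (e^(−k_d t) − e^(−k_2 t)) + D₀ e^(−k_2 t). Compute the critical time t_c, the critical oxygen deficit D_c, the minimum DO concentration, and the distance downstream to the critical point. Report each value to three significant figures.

With k_2/k_d = 11.26 and 1 − D₀(k_2−k_d)/(k_d L₀) = 0.8776,
t_c = ln(11.26 × 0.8776) / (2.14 − 0.190) = ln(9.884) / 1.950 = 2.291/1.950 = 1.175 d.
L(t_c) = L₀ e^(−k_d t_c) = 47.2 × 0.7999 = 37.76 mg/L, and at the critical point k_2 D_c = k_d L, so D_c = (0.190/2.14) × 37.76 = 3.352 mg/L.
Minimum DO = C_s − D_c = 11.1 − 3.352 = 7.748 mg/L.
x_c = v t_c = 0.457 m/s × 1.175 d × 86400 s/d = 46390 m ≈ 46.4 km.

t_c ≈ 1.17 d; D_c ≈ 3.35 mg/L; min DO ≈ 7.75 mg/L; x_c ≈ 46.4 km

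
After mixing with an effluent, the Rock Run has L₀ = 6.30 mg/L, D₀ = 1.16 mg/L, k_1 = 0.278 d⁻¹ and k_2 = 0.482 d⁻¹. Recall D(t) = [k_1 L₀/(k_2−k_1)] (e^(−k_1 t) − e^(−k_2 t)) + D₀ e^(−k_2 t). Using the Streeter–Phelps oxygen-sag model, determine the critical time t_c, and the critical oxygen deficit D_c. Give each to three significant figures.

t_c = [1/(k_2−k_1)] ln[(k_2/k_1)(1 − D₀(k_2−k_1)/(k_1 L₀))]
= [1/(0.482−0.278)] ln[(0.482/0.278)(1 − 1.16×0.2040/(0.278×6.30))]
= (1/0.2040) ln[1.734 × 0.8649] = 4.902 × ln(1.500) = 4.902 × 0.4052 = 1.986 d.
L(t_c) = L₀ e^(−k_1 t_c) = 6.30 × 0.5757 = 3.627 mg/L, and at the critical point k_2 D_c = k_1 L, so D_c = (0.278/0.482) × 3.627 = 2.092 mg/L.

t_c ≈ 1.99 d; D_c ≈ 2.09 mg/L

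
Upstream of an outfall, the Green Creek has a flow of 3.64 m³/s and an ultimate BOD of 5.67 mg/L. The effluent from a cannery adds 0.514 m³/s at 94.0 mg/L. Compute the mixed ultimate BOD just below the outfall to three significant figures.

16.6 mg/L

Flow-weighted mixing: C = (Q_r C_r + Q_w C_w)/(Q_r + Q_w)
= (3.64×5.67 + 0.514×94.0)/(3.64 + 0.514) = 68.95/4.154 = 16.60 mg/L.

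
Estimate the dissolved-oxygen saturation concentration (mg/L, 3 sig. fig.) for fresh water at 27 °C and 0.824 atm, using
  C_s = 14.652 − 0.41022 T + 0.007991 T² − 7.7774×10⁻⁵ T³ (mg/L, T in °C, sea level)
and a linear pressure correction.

C_s ≈ 6.49 mg/L

At sea level: C_s = 14.652 − 0.41022×27 + 0.007991×27² − 7.7774×10⁻⁵×27³ = 7.871 mg/L.
Pressure correction: C_s' = 7.871 × 0.824 = 6.485 mg/L.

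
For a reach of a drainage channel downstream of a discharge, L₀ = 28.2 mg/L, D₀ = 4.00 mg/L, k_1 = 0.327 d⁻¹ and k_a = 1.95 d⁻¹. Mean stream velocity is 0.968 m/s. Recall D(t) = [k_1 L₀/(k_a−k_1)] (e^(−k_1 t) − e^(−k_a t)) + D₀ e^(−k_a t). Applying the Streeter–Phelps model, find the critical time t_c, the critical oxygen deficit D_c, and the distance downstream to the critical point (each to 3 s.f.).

t_c ≈ 0.350 d; D_c ≈ 4.22 mg/L; x_c ≈ 29.3 km

t_c = [1/(k_a−k_1)] ln[(k_a/k_1)(1 − D₀(k_a−k_1)/(k_1 L₀))]
= [1/(1.95−0.327)] ln[(1.95/0.327)(1 − 4.00×1.623/(0.327×28.2))]
= (1/1.623) ln[5.963 × 0.2960] = 0.6161 × ln(1.765) = 0.6161 × 0.5682 = 0.3501 d.
D_c = (k_1/k_a) L₀ e^(−k_1 t_c) = (0.327/1.95) × 28.2 × e^(−0.327×0.3501) = 0.1677 × 28.2 × 0.8918 = 4.217 mg/L.
x_c = v t_c = 0.968 m/s × 0.3501 d × 86400 s/d = 29280 m ≈ 29.3 km.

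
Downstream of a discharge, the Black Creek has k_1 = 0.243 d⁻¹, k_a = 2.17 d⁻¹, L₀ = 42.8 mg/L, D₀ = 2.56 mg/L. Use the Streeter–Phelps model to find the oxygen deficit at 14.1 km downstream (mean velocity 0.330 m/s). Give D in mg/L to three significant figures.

Travel time t = x/v = 14.1 km / (0.330 m/s) = 14100 m / 0.330 m/s = 42730 s = 0.4945 d.
k_1 L₀/(k_a−k_1) = 0.243×42.8/(2.17−0.243) = 10.40/1.927 = 5.397 mg/L.
e^(−k_1 t) = e^(−0.243×0.4945) = 0.8868; e^(−k_a t) = e^(−2.17×0.4945) = 0.3419.
D = 5.397 × (0.8868 − 0.3419) + 2.56 × 0.3419 = 2.941 + 0.8754 = 3.816 mg/L.

D ≈ 3.82 mg/L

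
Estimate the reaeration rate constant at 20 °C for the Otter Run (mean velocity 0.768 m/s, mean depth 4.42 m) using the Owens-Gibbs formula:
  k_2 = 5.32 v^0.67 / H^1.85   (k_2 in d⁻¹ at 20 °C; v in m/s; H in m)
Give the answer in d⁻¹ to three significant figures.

k_2 = 5.32 × 0.768^0.67 / 4.42^1.85 = 5.32 × 0.8379 / 15.63 = 0.2851 d⁻¹.

k_2 ≈ 0.285 d⁻¹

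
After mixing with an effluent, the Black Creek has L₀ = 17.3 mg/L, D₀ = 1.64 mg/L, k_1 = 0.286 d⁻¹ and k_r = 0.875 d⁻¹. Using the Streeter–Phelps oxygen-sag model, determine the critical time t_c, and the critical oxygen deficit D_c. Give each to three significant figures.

At the critical point dD/dt = 0, so k_1 L₀ e^(−k_1 t) = k_r D. Substituting D(t) from the Streeter–Phelps equation and solving for t gives
t_c = ln[(k_r/k_1)(1 − D₀(k_r−k_1)/(k_1 L₀))] / (k_r−k_1).
Here k_r−k_1 = 0.5890 d⁻¹ and 1 − D₀(k_r−k_1)/(k_1 L₀) = 1 − 1.64×0.5890/(0.286×17.3) = 0.8048, so
t_c = ln(3.059 × 0.8048) / 0.5890 = 0.9010 / 0.5890 = 1.530 d.
L(t_c) = L₀ e^(−k_1 t_c) = 17.3 × 0.6456 = 11.17 mg/L, and at the critical point k_r D_c = k_1 L, so D_c = (0.286/0.875) × 11.17 = 3.651 mg/L.

t_c ≈ 1.53 d; D_c ≈ 3.65 mg/L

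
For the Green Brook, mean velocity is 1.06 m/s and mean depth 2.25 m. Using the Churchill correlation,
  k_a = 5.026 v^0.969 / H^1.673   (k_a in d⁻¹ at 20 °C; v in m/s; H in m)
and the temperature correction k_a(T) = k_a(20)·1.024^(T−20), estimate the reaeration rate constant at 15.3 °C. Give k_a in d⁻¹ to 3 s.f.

k_a(20) = 5.026 × 1.06^0.969 / 2.25^1.673 = 5.026 × 1.058 / 3.883 = 1.369 d⁻¹.
k_a(15.3) = 1.369 × 1.024^(15.3−20) = 1.369 × 0.8945 = 1.225 d⁻¹.

k_a ≈ 1.22 d⁻¹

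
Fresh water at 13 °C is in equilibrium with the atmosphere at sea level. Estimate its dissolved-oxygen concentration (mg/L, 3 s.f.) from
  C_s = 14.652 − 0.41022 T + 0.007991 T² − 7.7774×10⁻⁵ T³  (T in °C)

C_s = 14.652 − 0.41022×13 + 0.007991×13² − 7.7774×10⁻⁵×13³ = 10.50 mg/L.

C_s ≈ 10.5 mg/L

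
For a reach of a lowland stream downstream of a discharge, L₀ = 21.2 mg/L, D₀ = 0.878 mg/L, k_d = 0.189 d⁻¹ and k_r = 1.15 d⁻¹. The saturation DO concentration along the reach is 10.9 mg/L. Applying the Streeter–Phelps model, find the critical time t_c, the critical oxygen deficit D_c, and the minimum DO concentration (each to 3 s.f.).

t_c ≈ 1.63 d; D_c ≈ 2.56 mg/L; min DO ≈ 8.34 mg/L

With k_r/k_d = 6.085 and 1 − D₀(k_r−k_d)/(k_d L₀) = 0.7894,
t_c = ln(6.085 × 0.7894) / (1.15 − 0.189) = ln(4.803) / 0.9610 = 1.569/0.9610 = 1.633 d.
L(t_c) = L₀ e^(−k_d t_c) = 21.2 × 0.7344 = 15.57 mg/L, and at the critical point k_r D_c = k_d L, so D_c = (0.189/1.15) × 15.57 = 2.559 mg/L.
Minimum DO = C_s − D_c = 10.9 − 2.559 = 8.341 mg/L.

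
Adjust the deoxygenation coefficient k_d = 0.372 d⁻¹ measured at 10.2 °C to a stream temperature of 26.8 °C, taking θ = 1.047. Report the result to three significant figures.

k_d(T₂) = k_d(T₁) · θ^(T₂−T₁) = 0.372 × 1.047^(26.8−10.2)
= 0.372 × 1.047^16.6 = 0.372 × 2.143 = 0.7974 d⁻¹.

k_d ≈ 0.797 d⁻¹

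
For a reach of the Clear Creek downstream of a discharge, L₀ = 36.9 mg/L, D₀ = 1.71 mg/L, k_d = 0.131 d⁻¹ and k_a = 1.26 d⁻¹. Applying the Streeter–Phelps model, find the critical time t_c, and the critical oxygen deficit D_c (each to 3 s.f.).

t_c = [1/(k_a−k_d)] ln[(k_a/k_d)(1 − D₀(k_a−k_d)/(k_d L₀))]
= [1/(1.26−0.131)] ln[(1.26/0.131)(1 − 1.71×1.129/(0.131×36.9))]
= (1/1.129) ln[9.618 × 0.6006] = 0.8857 × ln(5.777) = 0.8857 × 1.754 = 1.553 d.
D_c = (k_d/k_a) L₀ e^(−k_d t_c) = (0.131/1.26) × 36.9 × e^(−0.131×1.553) = 0.1040 × 36.9 × 0.8159 = 3.130 mg/L.

t_c ≈ 1.55 d; D_c ≈ 3.13 mg/L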